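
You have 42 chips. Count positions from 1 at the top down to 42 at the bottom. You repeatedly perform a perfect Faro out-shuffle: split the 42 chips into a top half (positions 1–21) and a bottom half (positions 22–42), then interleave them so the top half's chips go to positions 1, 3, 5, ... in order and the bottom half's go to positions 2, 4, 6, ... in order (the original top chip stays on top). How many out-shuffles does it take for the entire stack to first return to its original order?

20

The out-shuffle permutes the 42 positions with cycle lengths [1, 1, 20, 20].
Every chip is home exactly when every cycle has completed a whole number of laps, i.e. after lcm(1, 20) = 20 out-shuffles.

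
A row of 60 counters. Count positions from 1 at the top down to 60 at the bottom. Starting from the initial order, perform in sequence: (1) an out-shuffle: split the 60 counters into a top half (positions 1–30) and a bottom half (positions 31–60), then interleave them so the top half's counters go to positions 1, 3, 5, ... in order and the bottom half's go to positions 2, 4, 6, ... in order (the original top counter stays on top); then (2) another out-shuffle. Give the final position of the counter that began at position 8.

Track the counter from position 8 forward through each operation:
  after op 1 (out-shuffle): 8 → 15
  after op 2 (out-shuffle): 15 → 29

29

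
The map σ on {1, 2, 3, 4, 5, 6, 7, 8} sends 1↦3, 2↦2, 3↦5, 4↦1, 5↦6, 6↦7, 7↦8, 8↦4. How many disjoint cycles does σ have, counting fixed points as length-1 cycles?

Cycle decomposition: (1 3 5 6 7 8 4) (2).
2 cycles.

2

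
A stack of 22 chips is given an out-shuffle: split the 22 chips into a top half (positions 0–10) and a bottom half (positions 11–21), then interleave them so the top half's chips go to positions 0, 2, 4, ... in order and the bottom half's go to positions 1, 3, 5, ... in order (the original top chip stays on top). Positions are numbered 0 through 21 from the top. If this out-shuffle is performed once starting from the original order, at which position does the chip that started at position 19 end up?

Track the chip's position through each out-shuffle:
19 → 17

17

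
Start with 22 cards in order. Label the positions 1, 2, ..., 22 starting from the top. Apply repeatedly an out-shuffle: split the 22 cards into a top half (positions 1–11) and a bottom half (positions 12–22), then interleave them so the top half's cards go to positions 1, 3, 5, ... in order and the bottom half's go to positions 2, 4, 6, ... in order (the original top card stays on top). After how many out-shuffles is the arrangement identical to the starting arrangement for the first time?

The out-shuffle permutes the 22 positions with cycle lengths [1, 1, 2, 3, 3, 6, 6].
Every card is home exactly when every cycle has completed a whole number of laps, i.e. after lcm(1, 2, 3, 6) = 6 out-shuffles.

6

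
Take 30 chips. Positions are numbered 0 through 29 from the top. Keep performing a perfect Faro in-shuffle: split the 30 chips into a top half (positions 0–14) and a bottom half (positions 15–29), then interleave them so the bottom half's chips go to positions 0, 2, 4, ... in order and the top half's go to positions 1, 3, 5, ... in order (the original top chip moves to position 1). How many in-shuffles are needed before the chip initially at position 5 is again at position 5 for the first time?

5

Follow position 5 under repeated in-shuffles:
5 → 11 → 23 → 16 → 2 → 5
It first returns after 5 in-shuffles.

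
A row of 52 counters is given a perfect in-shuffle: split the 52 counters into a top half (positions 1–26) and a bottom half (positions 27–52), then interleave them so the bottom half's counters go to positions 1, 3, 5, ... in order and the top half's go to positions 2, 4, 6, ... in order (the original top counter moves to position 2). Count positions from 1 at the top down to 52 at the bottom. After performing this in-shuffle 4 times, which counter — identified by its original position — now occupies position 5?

Work backwards from position 5, undoing one in-shuffle at a time:
5 ← 29 ← 41 ← 47 ← 50
So the counter now at position 5 started at position 50.

50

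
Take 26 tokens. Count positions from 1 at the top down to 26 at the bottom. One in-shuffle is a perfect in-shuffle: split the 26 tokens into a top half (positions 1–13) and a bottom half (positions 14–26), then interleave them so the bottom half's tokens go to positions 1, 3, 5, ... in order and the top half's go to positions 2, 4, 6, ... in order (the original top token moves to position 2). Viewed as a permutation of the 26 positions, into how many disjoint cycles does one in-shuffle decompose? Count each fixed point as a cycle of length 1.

3

Trace each unvisited position around until it returns:
(1 2 4 8 16 5 ... len 18) (3 6 12 24 21 15) (9 18)
3 cycles in total.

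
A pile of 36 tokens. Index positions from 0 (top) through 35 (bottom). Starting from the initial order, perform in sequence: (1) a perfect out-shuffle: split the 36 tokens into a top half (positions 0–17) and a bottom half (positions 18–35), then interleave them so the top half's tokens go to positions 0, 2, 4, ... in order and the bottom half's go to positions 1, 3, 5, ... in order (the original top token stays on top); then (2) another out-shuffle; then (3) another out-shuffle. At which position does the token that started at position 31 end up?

3

Track the token from position 31 forward through each operation:
  after op 1 (out-shuffle): 31 → 27
  after op 2 (out-shuffle): 27 → 19
  after op 3 (out-shuffle): 19 → 3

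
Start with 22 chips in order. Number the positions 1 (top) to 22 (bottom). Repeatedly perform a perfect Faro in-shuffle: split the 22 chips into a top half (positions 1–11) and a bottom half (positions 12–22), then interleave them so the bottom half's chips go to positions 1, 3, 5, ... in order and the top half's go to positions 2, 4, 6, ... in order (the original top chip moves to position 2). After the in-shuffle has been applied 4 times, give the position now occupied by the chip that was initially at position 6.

4

Track the chip's position through each in-shuffle:
6 → 12 → 1 → 2 → 4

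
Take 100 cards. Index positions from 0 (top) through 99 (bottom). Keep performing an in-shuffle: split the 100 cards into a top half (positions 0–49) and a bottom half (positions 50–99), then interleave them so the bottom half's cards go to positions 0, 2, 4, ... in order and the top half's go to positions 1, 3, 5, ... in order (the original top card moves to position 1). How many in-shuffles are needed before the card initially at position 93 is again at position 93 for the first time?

100

Follow position 93 under repeated in-shuffles:
93 → 86 → 72 → 44 → 89 → 78 → 56 → 12 → ... → 93 (length 100)
It first returns after 100 in-shuffles.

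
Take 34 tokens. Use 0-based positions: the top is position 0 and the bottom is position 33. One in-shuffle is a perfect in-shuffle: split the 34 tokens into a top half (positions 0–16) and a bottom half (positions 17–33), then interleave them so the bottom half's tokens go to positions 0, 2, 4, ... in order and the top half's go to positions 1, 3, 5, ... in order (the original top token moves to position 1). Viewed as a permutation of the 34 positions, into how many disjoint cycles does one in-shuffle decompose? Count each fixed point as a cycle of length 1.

5

Trace each unvisited position around until it returns:
(0 1 3 7 15 31 ... len 12) (2 5 11 23 12 25 ... len 12) (4 9 19) (6 13 27 20) (14 29 24)
5 cycles in total.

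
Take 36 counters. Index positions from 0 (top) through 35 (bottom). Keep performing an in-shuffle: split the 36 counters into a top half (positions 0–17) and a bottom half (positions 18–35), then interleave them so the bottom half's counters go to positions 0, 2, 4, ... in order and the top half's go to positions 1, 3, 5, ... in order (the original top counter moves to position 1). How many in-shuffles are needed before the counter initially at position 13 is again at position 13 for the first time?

Follow position 13 under repeated in-shuffles:
13 → 27 → 18 → 0 → 1 → 3 → 7 → 15 → ... → 13 (length 36)
It first returns after 36 in-shuffles.

36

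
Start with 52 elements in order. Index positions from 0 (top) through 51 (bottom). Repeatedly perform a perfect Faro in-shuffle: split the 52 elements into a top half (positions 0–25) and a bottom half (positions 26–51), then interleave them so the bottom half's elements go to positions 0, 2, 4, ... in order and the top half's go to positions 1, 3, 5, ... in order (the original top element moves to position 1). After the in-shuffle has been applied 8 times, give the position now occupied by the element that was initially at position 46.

Track the element's position through each in-shuffle:
46 → 40 → 28 → 4 → 9 → 19 → 39 → 26 → 0

0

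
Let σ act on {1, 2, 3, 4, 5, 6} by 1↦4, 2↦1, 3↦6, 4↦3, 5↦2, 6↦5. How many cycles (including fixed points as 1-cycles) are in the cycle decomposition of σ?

1

Cycle decomposition: (1 4 3 6 5 2).
1 cycle.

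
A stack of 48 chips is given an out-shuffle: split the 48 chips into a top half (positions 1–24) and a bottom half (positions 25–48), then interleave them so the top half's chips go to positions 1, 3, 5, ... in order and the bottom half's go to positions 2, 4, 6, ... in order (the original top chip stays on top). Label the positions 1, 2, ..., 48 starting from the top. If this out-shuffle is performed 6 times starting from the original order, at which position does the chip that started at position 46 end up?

14

Track the chip's position through each out-shuffle:
46 → 44 → 40 → 32 → 16 → 31 → 14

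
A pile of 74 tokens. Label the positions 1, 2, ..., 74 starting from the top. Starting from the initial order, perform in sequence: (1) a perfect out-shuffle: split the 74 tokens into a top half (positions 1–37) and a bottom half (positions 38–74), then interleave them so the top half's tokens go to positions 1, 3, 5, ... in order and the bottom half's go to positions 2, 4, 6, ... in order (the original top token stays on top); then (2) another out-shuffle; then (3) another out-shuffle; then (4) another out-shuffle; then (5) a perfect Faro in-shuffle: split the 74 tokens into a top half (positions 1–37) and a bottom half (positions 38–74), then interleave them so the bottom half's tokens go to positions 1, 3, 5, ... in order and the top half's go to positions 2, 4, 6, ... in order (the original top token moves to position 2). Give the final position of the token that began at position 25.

Track the token from position 25 forward through each operation:
  after op 1 (out-shuffle): 25 → 49
  after op 2 (out-shuffle): 49 → 24
  after op 3 (out-shuffle): 24 → 47
  after op 4 (out-shuffle): 47 → 20
  after op 5 (in-shuffle): 20 → 40

40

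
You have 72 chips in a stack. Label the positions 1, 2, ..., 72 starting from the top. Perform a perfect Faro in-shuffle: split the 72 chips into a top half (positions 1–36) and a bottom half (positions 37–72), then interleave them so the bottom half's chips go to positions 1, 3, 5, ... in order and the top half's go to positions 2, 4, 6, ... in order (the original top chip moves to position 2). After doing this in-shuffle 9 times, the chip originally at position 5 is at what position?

Track the chip's position through each in-shuffle:
5 → 10 → 20 → 40 → 7 → 14 → 28 → 56 → 39 → 5

5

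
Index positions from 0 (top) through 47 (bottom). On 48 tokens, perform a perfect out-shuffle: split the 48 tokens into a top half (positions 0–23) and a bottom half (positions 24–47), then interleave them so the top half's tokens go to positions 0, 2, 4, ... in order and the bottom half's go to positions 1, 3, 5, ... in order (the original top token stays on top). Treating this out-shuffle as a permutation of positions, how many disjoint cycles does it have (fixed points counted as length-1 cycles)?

4

Trace each unvisited position around until it returns:
(0) (1 2 4 8 16 32 ... len 23) (5 10 20 40 33 19 ... len 23) (47)
4 cycles in total.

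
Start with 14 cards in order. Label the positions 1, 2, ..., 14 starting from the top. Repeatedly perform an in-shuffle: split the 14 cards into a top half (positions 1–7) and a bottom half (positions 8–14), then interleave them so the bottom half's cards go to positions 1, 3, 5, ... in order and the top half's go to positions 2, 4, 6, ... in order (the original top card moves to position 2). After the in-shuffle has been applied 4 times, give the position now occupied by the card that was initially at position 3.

Track the card's position through each in-shuffle:
3 → 6 → 12 → 9 → 3

3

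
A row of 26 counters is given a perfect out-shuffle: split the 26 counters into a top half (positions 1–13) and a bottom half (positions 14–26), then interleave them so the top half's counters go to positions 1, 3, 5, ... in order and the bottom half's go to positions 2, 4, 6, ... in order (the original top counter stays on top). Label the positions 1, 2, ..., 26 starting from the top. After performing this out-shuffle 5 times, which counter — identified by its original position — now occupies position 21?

Work backwards from position 21, undoing one out-shuffle at a time:
21 ← 11 ← 6 ← 16 ← 21 ← 11
So the counter now at position 21 started at position 11.

11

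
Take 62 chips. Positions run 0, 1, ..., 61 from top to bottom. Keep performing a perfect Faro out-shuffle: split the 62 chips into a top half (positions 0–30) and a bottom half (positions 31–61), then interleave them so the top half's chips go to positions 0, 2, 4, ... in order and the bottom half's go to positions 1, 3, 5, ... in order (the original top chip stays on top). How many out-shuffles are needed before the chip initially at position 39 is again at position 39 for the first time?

Follow position 39 under repeated out-shuffles:
39 → 17 → 34 → 7 → 14 → 28 → 56 → 51 → ... → 39 (length 60)
It first returns after 60 out-shuffles.

60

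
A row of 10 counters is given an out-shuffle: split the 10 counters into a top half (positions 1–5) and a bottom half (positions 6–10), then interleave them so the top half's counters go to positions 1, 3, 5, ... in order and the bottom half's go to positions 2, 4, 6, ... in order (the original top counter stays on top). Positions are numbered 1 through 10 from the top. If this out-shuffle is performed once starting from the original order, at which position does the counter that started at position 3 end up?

5

Track the counter's position through each out-shuffle:
3 → 5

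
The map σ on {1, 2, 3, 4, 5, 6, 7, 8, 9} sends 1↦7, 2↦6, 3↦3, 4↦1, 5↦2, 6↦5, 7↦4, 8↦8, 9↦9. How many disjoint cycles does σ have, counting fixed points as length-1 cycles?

Cycle decomposition: (1 7 4) (2 6 5) (3) (8) (9).
5 cycles.

5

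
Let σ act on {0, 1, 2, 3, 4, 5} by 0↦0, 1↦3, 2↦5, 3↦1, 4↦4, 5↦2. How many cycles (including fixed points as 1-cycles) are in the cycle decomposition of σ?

Cycle decomposition: (0) (1 3) (2 5) (4).
4 cycles.

4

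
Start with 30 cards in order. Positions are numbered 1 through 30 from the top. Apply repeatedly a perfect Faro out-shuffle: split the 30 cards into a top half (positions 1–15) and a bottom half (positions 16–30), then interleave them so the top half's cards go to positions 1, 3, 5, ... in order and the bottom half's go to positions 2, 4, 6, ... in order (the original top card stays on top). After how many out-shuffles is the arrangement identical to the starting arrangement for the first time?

28

The out-shuffle permutes the 30 positions with cycle lengths [1, 1, 28].
Every card is home exactly when every cycle has completed a whole number of laps, i.e. after lcm(1, 28) = 28 out-shuffles.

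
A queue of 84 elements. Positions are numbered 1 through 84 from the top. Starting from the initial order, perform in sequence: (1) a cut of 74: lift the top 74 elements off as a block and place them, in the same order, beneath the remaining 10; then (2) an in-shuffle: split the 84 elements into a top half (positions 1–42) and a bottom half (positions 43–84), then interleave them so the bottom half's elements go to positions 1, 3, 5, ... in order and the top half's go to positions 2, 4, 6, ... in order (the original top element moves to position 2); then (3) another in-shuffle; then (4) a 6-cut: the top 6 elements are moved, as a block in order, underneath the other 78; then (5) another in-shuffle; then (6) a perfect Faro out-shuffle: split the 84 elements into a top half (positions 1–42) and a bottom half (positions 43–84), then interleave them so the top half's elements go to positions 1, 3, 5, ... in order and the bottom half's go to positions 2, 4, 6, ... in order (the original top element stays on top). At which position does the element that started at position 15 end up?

Track the element from position 15 forward through each operation:
  after op 1 (cut 74): 15 → 25
  after op 2 (in-shuffle): 25 → 50
  after op 3 (in-shuffle): 50 → 15
  after op 4 (cut 6): 15 → 9
  after op 5 (in-shuffle): 9 → 18
  after op 6 (out-shuffle): 18 → 35

35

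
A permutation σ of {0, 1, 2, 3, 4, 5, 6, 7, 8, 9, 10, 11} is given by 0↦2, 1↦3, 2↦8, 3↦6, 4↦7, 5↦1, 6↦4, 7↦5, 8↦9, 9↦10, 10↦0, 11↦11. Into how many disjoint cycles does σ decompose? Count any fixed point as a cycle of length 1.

3

Cycle decomposition: (0 2 8 9 10) (1 3 6 4 7 5) (11).
3 cycles.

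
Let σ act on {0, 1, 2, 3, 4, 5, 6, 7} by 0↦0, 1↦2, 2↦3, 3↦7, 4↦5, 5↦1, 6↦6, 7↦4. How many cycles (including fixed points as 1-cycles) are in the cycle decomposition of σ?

Cycle decomposition: (0) (1 2 3 7 4 5) (6).
3 cycles.

3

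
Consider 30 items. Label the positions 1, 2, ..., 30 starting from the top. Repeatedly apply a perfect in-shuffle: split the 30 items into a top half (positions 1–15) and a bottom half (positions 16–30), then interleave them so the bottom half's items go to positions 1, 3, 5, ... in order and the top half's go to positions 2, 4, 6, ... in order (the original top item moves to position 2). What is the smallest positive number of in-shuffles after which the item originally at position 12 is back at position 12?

Follow position 12 under repeated in-shuffles:
12 → 24 → 17 → 3 → 6 → 12
It first returns after 5 in-shuffles.

5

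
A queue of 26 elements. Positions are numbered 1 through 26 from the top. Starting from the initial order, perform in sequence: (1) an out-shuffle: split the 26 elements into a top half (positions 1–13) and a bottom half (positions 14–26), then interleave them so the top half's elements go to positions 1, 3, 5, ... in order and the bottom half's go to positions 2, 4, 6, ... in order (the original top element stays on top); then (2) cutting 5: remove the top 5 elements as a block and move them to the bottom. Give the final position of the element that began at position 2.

24

Track the element from position 2 forward through each operation:
  after op 1 (out-shuffle): 2 → 3
  after op 2 (cut 5): 3 → 24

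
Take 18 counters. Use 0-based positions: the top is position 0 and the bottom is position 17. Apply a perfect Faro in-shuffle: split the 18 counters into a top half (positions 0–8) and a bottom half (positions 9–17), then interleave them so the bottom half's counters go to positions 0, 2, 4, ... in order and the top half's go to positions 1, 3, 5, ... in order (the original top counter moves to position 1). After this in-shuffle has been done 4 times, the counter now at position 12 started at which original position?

Work backwards from position 12, undoing one in-shuffle at a time:
12 ← 15 ← 7 ← 3 ← 1
So the counter now at position 12 started at position 1.

1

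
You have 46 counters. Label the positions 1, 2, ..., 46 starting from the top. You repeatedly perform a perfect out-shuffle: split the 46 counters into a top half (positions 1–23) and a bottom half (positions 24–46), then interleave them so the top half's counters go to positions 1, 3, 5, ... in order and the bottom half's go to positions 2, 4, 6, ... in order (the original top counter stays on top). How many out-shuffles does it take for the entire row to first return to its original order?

The out-shuffle permutes the 46 positions with cycle lengths [1, 1, 2, 4, 4, 4, 6, 12, 12].
Every counter is home exactly when every cycle has completed a whole number of laps, i.e. after lcm(1, 2, 4, 6, 12) = 12 out-shuffles.

12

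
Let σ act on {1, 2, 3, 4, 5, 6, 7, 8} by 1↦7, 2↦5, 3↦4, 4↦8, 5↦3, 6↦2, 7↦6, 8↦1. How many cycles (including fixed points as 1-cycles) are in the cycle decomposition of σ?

Cycle decomposition: (1 7 6 2 5 3 4 8).
1 cycle.

1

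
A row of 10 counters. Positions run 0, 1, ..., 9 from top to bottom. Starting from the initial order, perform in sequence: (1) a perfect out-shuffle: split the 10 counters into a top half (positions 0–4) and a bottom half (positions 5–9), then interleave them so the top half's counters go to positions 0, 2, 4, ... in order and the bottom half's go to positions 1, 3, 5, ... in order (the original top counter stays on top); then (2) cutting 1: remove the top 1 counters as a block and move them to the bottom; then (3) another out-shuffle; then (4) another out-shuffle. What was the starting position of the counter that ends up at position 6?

8

Undo the operations in reverse order, starting from position 6:
  undo op 4 (out-shuffle, from top half): 6 ← 3
  undo op 3 (out-shuffle, from bottom half): 3 ← 6
  undo op 2 (cut 1): 6 ← 7
  undo op 1 (out-shuffle, from bottom half): 7 ← 8
So the counter at position 6 came from original position 8.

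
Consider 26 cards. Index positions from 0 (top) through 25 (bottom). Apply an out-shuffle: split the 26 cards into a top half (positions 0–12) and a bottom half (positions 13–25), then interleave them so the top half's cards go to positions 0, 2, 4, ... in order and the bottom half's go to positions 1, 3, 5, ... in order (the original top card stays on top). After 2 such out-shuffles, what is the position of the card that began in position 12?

Track the card's position through each out-shuffle:
12 → 24 → 23

23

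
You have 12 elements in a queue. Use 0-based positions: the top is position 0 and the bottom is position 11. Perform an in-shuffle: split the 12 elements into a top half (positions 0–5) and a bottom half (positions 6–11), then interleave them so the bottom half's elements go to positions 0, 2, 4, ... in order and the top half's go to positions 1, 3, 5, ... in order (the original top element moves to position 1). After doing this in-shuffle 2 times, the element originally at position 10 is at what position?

Track the element's position through each in-shuffle:
10 → 8 → 4

4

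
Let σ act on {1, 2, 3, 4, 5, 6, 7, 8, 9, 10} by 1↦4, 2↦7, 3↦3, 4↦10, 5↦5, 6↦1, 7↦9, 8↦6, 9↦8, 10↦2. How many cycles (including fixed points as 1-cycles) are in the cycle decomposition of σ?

3

Cycle decomposition: (1 4 10 2 7 9 8 6) (3) (5).
3 cycles.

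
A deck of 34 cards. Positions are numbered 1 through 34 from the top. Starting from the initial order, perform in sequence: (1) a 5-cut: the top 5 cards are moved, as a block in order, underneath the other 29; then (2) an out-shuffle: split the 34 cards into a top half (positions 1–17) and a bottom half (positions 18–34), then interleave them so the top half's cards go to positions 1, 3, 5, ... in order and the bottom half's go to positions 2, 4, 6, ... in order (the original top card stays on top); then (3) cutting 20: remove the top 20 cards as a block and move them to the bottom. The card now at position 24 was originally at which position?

27

Undo the operations in reverse order, starting from position 24:
  undo op 3 (cut 20): 24 ← 10
  undo op 2 (out-shuffle, from bottom half): 10 ← 22
  undo op 1 (cut 5): 22 ← 27
So the card at position 24 came from original position 27.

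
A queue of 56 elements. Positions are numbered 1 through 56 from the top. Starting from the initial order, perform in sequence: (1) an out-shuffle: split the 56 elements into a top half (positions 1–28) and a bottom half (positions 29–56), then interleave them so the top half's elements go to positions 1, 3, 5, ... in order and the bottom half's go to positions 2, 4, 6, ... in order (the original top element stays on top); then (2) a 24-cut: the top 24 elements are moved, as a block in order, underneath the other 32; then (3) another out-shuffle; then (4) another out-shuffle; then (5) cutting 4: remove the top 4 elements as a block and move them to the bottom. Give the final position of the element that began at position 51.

Track the element from position 51 forward through each operation:
  after op 1 (out-shuffle): 51 → 46
  after op 2 (cut 24): 46 → 22
  after op 3 (out-shuffle): 22 → 43
  after op 4 (out-shuffle): 43 → 30
  after op 5 (cut 4): 30 → 26

26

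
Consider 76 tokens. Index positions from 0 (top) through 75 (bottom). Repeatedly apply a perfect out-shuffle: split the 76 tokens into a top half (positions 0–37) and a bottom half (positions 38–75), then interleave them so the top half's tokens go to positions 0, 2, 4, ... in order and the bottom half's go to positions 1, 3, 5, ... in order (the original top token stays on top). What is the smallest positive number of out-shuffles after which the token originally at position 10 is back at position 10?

4

Follow position 10 under repeated out-shuffles:
10 → 20 → 40 → 5 → 10
It first returns after 4 out-shuffles.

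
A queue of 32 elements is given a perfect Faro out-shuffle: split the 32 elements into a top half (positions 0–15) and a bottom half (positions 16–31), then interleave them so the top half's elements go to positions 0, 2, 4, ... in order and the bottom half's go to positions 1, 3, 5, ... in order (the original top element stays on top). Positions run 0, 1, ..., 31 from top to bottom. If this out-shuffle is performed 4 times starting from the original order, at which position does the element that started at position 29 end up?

30

Track the element's position through each out-shuffle:
29 → 27 → 23 → 15 → 30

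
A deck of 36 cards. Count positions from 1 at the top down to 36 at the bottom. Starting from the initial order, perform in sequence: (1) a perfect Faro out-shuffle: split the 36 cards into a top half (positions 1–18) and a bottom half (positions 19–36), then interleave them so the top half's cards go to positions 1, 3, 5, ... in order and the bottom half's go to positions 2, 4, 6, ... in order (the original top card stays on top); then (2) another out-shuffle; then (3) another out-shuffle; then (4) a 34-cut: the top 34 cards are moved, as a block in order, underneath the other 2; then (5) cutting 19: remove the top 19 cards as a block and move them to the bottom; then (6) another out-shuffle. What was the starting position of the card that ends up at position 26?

Undo the operations in reverse order, starting from position 26:
  undo op 6 (out-shuffle, from bottom half): 26 ← 31
  undo op 5 (cut 19): 31 ← 14
  undo op 4 (cut 34): 14 ← 12
  undo op 3 (out-shuffle, from bottom half): 12 ← 24
  undo op 2 (out-shuffle, from bottom half): 24 ← 30
  undo op 1 (out-shuffle, from bottom half): 30 ← 33
So the card at position 26 came from original position 33.

33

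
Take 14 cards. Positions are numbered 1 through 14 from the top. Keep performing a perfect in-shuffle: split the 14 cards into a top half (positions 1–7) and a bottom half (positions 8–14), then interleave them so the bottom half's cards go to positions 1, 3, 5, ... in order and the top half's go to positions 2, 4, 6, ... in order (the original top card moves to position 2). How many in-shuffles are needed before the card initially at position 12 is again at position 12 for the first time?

Follow position 12 under repeated in-shuffles:
12 → 9 → 3 → 6 → 12
It first returns after 4 in-shuffles.

4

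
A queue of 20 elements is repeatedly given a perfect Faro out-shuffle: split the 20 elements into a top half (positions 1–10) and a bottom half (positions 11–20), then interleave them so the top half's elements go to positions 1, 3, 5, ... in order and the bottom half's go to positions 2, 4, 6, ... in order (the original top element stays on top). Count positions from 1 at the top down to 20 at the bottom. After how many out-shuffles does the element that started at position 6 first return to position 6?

18

Follow position 6 under repeated out-shuffles:
6 → 11 → 2 → 3 → 5 → 9 → 17 → 14 → 8 → 15 → 10 → 19 → 18 → 16 → 12 → 4 → 7 → 13 → 6
It first returns after 18 out-shuffles.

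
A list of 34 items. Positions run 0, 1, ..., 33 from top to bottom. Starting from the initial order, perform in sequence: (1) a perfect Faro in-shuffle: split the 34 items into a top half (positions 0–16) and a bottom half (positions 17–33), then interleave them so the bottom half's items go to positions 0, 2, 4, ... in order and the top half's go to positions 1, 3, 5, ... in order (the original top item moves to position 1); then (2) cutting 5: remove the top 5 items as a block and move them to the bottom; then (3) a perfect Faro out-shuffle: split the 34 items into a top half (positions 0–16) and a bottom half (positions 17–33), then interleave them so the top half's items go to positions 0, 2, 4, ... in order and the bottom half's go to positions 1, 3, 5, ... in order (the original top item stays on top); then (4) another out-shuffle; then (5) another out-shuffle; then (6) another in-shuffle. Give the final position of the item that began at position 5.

31

Track the item from position 5 forward through each operation:
  after op 1 (in-shuffle): 5 → 11
  after op 2 (cut 5): 11 → 6
  after op 3 (out-shuffle): 6 → 12
  after op 4 (out-shuffle): 12 → 24
  after op 5 (out-shuffle): 24 → 15
  after op 6 (in-shuffle): 15 → 31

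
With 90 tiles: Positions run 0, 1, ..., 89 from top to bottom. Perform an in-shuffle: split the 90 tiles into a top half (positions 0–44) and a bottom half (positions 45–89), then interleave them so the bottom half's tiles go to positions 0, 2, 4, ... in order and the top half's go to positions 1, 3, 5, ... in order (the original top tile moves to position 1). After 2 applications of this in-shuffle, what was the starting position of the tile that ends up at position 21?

Work backwards from position 21, undoing one in-shuffle at a time:
21 ← 10 ← 50
So the tile now at position 21 started at position 50.

50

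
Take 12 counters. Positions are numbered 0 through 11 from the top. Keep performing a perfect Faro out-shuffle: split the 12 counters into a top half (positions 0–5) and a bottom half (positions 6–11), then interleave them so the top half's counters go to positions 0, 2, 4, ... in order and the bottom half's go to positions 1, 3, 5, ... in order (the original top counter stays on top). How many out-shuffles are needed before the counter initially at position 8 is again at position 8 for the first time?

10

Follow position 8 under repeated out-shuffles:
8 → 5 → 10 → 9 → 7 → 3 → 6 → 1 → 2 → 4 → 8
It first returns after 10 out-shuffles.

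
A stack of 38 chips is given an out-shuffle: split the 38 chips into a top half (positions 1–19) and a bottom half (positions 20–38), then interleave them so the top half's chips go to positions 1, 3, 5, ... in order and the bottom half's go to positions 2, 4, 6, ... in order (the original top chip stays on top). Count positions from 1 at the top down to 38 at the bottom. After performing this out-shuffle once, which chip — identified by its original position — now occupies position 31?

16

Work backwards from position 31, undoing one out-shuffle at a time:
31 ← 16
So the chip now at position 31 started at position 16.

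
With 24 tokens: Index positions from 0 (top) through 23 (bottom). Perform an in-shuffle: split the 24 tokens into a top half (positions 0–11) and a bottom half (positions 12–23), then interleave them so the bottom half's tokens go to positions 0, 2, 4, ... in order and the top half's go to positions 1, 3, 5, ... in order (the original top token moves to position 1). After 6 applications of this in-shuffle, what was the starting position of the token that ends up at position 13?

Work backwards from position 13, undoing one in-shuffle at a time:
13 ← 6 ← 15 ← 7 ← 3 ← 1 ← 0
So the token now at position 13 started at position 0.

0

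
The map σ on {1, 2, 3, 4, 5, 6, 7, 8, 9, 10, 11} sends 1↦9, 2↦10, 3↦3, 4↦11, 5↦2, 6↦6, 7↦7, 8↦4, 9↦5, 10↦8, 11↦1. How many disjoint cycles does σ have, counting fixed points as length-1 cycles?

4

Cycle decomposition: (1 9 5 2 10 8 4 11) (3) (6) (7).
4 cycles.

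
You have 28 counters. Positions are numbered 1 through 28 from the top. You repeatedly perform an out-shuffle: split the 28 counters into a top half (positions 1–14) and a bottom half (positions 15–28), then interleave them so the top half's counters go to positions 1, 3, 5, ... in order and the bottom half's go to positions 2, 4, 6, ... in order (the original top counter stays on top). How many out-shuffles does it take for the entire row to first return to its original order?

The out-shuffle permutes the 28 positions with cycle lengths [1, 1, 2, 6, 18].
Every counter is home exactly when every cycle has completed a whole number of laps, i.e. after lcm(1, 2, 6, 18) = 18 out-shuffles.

18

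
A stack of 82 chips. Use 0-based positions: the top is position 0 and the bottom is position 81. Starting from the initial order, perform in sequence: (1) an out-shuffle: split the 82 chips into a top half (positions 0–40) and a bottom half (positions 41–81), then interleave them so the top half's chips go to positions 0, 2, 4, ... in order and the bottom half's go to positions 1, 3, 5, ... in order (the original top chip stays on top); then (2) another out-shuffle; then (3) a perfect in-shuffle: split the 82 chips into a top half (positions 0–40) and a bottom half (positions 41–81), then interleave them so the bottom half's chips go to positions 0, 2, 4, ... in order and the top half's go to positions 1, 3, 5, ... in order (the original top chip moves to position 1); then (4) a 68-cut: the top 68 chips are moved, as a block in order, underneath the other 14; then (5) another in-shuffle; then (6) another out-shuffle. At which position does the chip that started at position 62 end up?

Track the chip from position 62 forward through each operation:
  after op 1 (out-shuffle): 62 → 43
  after op 2 (out-shuffle): 43 → 5
  after op 3 (in-shuffle): 5 → 11
  after op 4 (cut 68): 11 → 25
  after op 5 (in-shuffle): 25 → 51
  after op 6 (out-shuffle): 51 → 21

21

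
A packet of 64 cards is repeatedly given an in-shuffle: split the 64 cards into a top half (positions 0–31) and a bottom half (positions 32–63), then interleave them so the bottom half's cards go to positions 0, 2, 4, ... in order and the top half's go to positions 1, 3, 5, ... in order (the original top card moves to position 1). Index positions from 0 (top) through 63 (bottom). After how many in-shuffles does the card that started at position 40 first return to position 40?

Follow position 40 under repeated in-shuffles:
40 → 16 → 33 → 2 → 5 → 11 → 23 → 47 → 30 → 61 → 58 → 52 → 40
It first returns after 12 in-shuffles.

12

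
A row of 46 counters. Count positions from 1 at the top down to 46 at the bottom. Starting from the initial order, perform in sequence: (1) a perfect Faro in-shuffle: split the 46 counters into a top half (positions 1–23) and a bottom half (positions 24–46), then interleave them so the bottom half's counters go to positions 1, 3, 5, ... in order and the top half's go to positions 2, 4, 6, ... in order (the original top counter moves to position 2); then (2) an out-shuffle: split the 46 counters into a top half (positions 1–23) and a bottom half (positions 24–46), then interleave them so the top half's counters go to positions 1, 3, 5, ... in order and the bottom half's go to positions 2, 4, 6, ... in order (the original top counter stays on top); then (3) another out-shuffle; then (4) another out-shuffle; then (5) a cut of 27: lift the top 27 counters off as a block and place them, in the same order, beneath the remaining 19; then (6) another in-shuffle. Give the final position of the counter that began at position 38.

Track the counter from position 38 forward through each operation:
  after op 1 (in-shuffle): 38 → 29
  after op 2 (out-shuffle): 29 → 12
  after op 3 (out-shuffle): 12 → 23
  after op 4 (out-shuffle): 23 → 45
  after op 5 (cut 27): 45 → 18
  after op 6 (in-shuffle): 18 → 36

36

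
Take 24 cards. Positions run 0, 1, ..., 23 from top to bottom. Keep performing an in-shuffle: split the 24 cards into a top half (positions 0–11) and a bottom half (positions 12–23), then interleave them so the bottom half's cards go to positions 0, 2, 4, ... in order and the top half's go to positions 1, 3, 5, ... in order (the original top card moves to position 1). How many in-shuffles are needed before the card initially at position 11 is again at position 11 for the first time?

Follow position 11 under repeated in-shuffles:
11 → 23 → 22 → 20 → 16 → 8 → 17 → 10 → 21 → 18 → 12 → 0 → 1 → 3 → 7 → 15 → 6 → 13 → 2 → 5 → 11
It first returns after 20 in-shuffles.

20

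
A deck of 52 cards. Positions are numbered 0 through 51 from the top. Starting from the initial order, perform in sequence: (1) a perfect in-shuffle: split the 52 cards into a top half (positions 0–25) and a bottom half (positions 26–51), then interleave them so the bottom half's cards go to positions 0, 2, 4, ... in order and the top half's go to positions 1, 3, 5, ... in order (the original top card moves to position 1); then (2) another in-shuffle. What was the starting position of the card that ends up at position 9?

Undo the operations in reverse order, starting from position 9:
  undo op 2 (in-shuffle, from top half): 9 ← 4
  undo op 1 (in-shuffle, from bottom half): 4 ← 28
So the card at position 9 came from original position 28.

28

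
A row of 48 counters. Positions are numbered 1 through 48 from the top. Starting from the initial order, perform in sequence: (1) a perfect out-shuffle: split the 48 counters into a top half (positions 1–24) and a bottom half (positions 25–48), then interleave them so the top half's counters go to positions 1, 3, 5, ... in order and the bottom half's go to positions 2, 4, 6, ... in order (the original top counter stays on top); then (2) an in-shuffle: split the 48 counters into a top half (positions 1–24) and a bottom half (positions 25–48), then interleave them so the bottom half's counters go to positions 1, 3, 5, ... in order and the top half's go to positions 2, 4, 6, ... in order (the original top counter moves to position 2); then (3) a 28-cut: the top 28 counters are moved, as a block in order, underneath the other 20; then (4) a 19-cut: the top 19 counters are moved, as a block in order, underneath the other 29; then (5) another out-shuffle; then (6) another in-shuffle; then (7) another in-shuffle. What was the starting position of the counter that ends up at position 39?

Undo the operations in reverse order, starting from position 39:
  undo op 7 (in-shuffle, from bottom half): 39 ← 44
  undo op 6 (in-shuffle, from top half): 44 ← 22
  undo op 5 (out-shuffle, from bottom half): 22 ← 35
  undo op 4 (cut 19): 35 ← 6
  undo op 3 (cut 28): 6 ← 34
  undo op 2 (in-shuffle, from top half): 34 ← 17
  undo op 1 (out-shuffle, from top half): 17 ← 9
So the counter at position 39 came from original position 9.

9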